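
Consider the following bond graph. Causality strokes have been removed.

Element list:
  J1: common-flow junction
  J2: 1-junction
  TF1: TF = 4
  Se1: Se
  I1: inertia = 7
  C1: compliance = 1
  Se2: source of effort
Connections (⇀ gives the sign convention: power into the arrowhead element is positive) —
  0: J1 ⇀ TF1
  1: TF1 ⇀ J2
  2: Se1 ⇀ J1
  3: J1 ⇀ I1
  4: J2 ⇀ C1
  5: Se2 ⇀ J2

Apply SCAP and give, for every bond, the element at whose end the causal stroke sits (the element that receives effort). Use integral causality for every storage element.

β0 |J1
β1 |TF1
β2 |J1
β3 |I1
β4 |J2
β5 |J2

bond 2 stroke at J1  (Se1 fixes effort; stroke away)
bond 5 stroke at J2  (source Se2 imposes e)
bond 3 stroke at I1  (I1 outputs flow p/I1)
bond 0 stroke at J1  (J1: bond 3 brought flow, rest push out)
bond 1 stroke at TF1  (TF1: transformer flips bond 0)
bond 4 stroke at J2  (J2 flow already set via bond 1)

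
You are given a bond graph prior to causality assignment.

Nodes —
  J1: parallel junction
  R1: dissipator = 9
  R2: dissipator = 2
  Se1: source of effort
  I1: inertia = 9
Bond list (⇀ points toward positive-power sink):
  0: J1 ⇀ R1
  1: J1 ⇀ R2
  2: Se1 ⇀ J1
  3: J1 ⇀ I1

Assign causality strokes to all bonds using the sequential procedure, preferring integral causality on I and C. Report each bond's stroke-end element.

bond 0 |R1
bond 1 |R2
bond 2 |J1
bond 3 |I1

#2 →J1  (Se1: effort source, stroke at far end)
#0 →R1  (J1: bond 2 brought effort, rest push out)
#1 →R2  (J1 effort already set via bond 2)
#3 →I1  (J1 effort already set via bond 2)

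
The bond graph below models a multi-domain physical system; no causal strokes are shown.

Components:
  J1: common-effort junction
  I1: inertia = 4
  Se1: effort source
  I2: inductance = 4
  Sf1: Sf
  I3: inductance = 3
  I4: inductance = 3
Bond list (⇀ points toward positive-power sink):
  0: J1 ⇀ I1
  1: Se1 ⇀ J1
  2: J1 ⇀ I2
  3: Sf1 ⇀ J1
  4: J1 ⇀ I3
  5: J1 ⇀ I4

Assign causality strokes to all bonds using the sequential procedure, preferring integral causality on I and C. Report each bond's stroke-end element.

b1 →J1  (source Se1 imposes e)
b3 →Sf1  (Sf1 fixes flow; stroke at Sf1)
b0 →I1  (0-jn J1 has e-setter on 1)
b2 →I2  (J1 effort already set via bond 1)
b4 →I3  (common-e at J1 fixed by 1)
b5 →I4  (J1 effort already set via bond 1)

bond 0 →I1
bond 1 →J1
bond 2 →I2
bond 3 →Sf1
bond 4 →I3
bond 5 →I4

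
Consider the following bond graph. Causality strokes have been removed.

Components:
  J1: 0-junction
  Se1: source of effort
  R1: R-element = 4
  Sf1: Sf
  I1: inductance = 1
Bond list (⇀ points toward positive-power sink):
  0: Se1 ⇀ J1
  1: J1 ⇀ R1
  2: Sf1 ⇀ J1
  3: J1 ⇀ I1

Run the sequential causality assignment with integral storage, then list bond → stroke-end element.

bond 0 stroke at J1  (Se1 fixes effort; stroke away)
bond 2 stroke at Sf1  (Sf1 fixes flow; stroke at Sf1)
bond 1 stroke at R1  (J1: bond 0 brought effort, rest push out)
bond 3 stroke at I1  (0-jn J1 has e-setter on 0)

β0 |J1
β1 |R1
β2 |Sf1
β3 |I1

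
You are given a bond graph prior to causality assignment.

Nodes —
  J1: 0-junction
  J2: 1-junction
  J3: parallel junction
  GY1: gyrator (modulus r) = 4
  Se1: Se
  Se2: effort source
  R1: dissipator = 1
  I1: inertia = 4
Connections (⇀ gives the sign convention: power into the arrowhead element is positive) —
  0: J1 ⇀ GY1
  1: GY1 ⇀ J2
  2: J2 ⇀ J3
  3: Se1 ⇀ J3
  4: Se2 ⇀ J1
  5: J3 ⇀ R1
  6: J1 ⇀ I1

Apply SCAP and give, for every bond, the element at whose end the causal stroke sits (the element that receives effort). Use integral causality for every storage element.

β0 |GY1
β1 |GY1
β2 |J2
β3 |J3
β4 |J1
β5 |R1
β6 |I1

bond 3 stroke at J3  (Se1 fixes effort; stroke away)
bond 4 stroke at J1  (Se2 (Se) sets effort on bond)
bond 0 stroke at GY1  (common-e at J1 fixed by 4)
bond 6 stroke at I1  (J1: bond 4 brought effort, rest push out)
bond 2 stroke at J2  (J3: bond 3 brought effort, rest push out)
bond 5 stroke at R1  (0-jn J3 has e-setter on 3)
bond 1 stroke at GY1  (GY1 both-in/both-out from 0)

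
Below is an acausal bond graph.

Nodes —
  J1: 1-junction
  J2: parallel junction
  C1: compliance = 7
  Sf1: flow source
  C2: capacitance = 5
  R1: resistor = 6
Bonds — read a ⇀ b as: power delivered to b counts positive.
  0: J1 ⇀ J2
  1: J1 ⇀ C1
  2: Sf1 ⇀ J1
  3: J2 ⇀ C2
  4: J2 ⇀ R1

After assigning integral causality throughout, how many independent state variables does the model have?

#2 |Sf1  (Sf1 fixes flow; stroke at Sf1)
#0 |J1  (J1: bond 2 brought flow, rest push out)
#1 |J1  (J1 flow already set via bond 2)
#3 |J2  (C2: C, integral causality)
#4 |R1  (J2 effort already set via bond 3)

2  (C1, C2 all integral)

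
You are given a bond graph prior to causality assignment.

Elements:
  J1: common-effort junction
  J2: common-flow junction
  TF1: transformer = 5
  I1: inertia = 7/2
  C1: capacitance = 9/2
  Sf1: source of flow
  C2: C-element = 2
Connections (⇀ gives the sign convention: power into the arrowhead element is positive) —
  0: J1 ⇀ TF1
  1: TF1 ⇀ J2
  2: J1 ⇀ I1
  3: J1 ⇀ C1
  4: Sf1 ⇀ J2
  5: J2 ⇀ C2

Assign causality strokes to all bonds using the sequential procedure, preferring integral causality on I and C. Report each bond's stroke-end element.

#0 |TF1
#1 |J2
#2 |I1
#3 |J1
#4 |Sf1
#5 |J2

b4 stroke→Sf1  (Sf1 fixes flow; stroke at Sf1)
b1 stroke→J2  (J2: bond 4 brought flow, rest push out)
b5 stroke→J2  (1-jn J2 has f-setter on 4)
b0 stroke→TF1  (TF TF1: opposite of bond 1)
b2 stroke→I1  (I1 outputs flow p/I1)
b3 stroke→J1  (J1: last free bond brings effort in)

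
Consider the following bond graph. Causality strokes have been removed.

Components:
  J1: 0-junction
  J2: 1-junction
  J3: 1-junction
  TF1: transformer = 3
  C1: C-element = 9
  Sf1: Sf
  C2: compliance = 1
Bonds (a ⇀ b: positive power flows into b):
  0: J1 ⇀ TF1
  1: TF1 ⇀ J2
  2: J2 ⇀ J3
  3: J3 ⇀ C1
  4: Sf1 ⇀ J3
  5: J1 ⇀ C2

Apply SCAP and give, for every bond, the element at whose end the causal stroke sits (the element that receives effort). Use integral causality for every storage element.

#0 →TF1
#1 →J2
#2 →J3
#3 →J3
#4 →Sf1
#5 →J1

#4 stroke→Sf1  (Sf1 fixes flow; stroke at Sf1)
#2 stroke→J3  (1-jn J3 has f-setter on 4)
#3 stroke→J3  (J3: bond 4 brought flow, rest push out)
#1 stroke→J2  (common-f at J2 fixed by 2)
#0 stroke→TF1  (through TF1, causality passes straight; one stroke at TF1)
#5 stroke→J1  (J1 needs exactly one e-in)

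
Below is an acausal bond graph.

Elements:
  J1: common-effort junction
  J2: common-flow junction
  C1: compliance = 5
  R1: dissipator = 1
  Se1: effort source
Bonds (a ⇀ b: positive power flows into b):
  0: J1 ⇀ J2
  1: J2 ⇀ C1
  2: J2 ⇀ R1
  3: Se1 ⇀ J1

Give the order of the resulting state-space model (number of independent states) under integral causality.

1  (C1 all integral)

b3 stroke→J1  (Se1: effort source, stroke at far end)
b0 stroke→J2  (J1: bond 3 brought effort, rest push out)
b1 stroke→J2  (C1 integral (e out))
b2 stroke→R1  (only one flow-in slot at J2)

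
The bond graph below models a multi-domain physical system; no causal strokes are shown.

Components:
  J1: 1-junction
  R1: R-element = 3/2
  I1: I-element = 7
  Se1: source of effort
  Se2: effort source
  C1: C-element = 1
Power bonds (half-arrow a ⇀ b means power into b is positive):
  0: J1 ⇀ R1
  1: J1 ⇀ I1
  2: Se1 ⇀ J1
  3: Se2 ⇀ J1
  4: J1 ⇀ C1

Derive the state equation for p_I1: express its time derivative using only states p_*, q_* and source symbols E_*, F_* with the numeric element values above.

β2 →J1  (Se1 (Se) sets effort on bond)
β3 →J1  (Se2 (Se) sets effort on bond)
β1 →I1  (I1 outputs flow p/I1)
β0 →J1  (1-jn J1 has f-setter on 1)
β4 →J1  (common-f at J1 fixed by 1)

dp_I1/dt = E_Se1 + E_Se2 - 3*p_I1/14 - q_C1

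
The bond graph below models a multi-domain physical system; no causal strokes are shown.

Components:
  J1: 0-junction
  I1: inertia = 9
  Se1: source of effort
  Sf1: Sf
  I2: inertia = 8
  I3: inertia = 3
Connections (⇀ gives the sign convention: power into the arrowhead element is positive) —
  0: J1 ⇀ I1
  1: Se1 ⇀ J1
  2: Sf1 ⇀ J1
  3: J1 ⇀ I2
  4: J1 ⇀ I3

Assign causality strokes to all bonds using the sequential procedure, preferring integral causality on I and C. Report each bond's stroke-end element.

bond 0 stroke→I1
bond 1 stroke→J1
bond 2 stroke→Sf1
bond 3 stroke→I2
bond 4 stroke→I3

bond 1 stroke at J1  (Se1 fixes effort; stroke away)
bond 2 stroke at Sf1  (Sf1 (Sf) sets flow on bond)
bond 0 stroke at I1  (common-e at J1 fixed by 1)
bond 3 stroke at I2  (0-jn J1 has e-setter on 1)
bond 4 stroke at I3  (0-jn J1 has e-setter on 1)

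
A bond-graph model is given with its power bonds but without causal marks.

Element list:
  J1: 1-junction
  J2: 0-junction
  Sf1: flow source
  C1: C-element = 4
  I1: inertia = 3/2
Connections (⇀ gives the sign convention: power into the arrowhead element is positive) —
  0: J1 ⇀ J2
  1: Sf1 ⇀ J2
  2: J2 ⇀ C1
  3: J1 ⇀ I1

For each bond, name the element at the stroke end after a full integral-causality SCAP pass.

β1 |Sf1  (Sf1 fixes flow; stroke at Sf1)
β2 |J2  (C1 integral (e out))
β0 |J1  (0-jn J2 has e-setter on 2)
β3 |I1  (J1: last free bond brings flow in)

bond 0 stroke at J1
bond 1 stroke at Sf1
bond 2 stroke at J2
bond 3 stroke at I1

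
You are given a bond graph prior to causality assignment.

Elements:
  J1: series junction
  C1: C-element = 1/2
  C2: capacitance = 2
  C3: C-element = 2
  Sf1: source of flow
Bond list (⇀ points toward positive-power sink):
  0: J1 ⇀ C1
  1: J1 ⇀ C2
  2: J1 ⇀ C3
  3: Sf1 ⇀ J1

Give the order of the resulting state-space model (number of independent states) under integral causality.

β3 stroke→Sf1  (Sf1 fixes flow; stroke at Sf1)
β0 stroke→J1  (J1 flow already set via bond 3)
β1 stroke→J1  (common-f at J1 fixed by 3)
β2 stroke→J1  (J1 flow already set via bond 3)

3  (C1, C2, C3 all integral)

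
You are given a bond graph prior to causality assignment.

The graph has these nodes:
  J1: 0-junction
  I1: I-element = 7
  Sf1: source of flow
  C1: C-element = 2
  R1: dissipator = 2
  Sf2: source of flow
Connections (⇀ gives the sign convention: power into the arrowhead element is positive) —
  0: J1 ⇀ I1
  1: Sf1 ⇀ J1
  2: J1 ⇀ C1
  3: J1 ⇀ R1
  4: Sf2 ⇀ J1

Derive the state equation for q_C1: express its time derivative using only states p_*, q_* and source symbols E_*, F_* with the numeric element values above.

dq_C1/dt = F_Sf1 + F_Sf2 - p_I1/7 - q_C1/4

β1 →Sf1  (Sf1 (Sf) sets flow on bond)
β4 →Sf2  (source Sf2 imposes f)
β0 →I1  (I1 integral (f out))
β2 →J1  (C1 outputs effort q/C1)
β3 →R1  (common-e at J1 fixed by 2)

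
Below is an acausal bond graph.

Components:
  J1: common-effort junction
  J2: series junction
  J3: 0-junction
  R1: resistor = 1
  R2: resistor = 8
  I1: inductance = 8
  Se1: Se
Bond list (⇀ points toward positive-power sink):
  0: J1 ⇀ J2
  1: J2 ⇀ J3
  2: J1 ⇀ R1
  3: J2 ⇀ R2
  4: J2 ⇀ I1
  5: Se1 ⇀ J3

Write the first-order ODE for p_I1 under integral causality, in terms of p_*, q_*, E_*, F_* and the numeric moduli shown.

dp_I1/dt = -E_Se1 - 9*p_I1/8

#5 →J3  (Se1 (Se) sets effort on bond)
#1 →J2  (0-jn J3 has e-setter on 5)
#4 →I1  (I1: I, integral causality)
#0 →J2  (common-f at J2 fixed by 4)
#3 →J2  (1-jn J2 has f-setter on 4)
#2 →J1  (closing 0-jn rule on J1)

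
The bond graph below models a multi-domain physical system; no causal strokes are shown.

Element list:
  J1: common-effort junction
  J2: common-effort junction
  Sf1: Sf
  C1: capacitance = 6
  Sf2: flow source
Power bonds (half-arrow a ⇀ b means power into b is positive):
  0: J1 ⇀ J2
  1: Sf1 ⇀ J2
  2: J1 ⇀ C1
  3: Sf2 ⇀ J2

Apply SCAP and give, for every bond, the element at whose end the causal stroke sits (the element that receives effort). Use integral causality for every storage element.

#1 →Sf1  (Sf1 (Sf) sets flow on bond)
#3 →Sf2  (source Sf2 imposes f)
#0 →J2  (closing 0-jn rule on J2)
#2 →J1  (only one effort-in slot at J1)

#0 |J2
#1 |Sf1
#2 |J1
#3 |Sf2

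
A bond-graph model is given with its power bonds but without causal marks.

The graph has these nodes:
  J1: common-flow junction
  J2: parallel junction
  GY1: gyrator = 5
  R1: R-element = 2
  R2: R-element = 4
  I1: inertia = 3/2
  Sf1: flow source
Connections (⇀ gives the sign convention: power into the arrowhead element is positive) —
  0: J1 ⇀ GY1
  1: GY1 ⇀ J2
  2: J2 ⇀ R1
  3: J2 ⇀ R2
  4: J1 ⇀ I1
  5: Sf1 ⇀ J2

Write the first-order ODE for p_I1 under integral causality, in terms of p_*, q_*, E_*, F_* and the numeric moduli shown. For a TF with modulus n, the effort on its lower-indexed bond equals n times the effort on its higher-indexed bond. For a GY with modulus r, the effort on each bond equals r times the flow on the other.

dp_I1/dt = 5*F_Sf1 - 25*p_I1/2

bond 5 |Sf1  (Sf1 (Sf) sets flow on bond)
bond 4 |I1  (I1 outputs flow p/I1)
bond 0 |J1  (1-jn J1 has f-setter on 4)
bond 1 |J2  (GY GY1: same side as bond 0)
bond 2 |R1  (J2 effort already set via bond 1)
bond 3 |R2  (common-e at J2 fixed by 1)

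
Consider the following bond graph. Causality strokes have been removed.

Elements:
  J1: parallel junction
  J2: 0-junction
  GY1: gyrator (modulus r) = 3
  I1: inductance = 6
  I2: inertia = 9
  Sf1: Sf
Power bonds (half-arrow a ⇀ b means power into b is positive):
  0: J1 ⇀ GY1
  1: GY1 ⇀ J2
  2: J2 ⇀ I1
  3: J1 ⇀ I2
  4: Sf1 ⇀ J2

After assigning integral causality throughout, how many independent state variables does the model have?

bond 4 stroke→Sf1  (Sf1 fixes flow; stroke at Sf1)
bond 2 stroke→I1  (prefer integral on I1)
bond 1 stroke→J2  (J2: last free bond brings effort in)
bond 0 stroke→J1  (GY1 both-in/both-out from 1)
bond 3 stroke→I2  (common-e at J1 fixed by 0)

2  (I1, I2 all integral)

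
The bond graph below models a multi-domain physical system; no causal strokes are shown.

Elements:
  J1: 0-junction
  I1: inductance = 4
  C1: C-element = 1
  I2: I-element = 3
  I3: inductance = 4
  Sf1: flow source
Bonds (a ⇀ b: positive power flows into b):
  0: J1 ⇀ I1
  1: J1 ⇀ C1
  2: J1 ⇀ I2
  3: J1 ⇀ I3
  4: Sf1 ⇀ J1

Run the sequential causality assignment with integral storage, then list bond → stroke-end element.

#4 |Sf1  (Sf1 fixes flow; stroke at Sf1)
#0 |I1  (I1 integral (f out))
#1 |J1  (C1 outputs effort q/C1)
#2 |I2  (J1: bond 1 brought effort, rest push out)
#3 |I3  (common-e at J1 fixed by 1)

b0 stroke at I1
b1 stroke at J1
b2 stroke at I2
b3 stroke at I3
b4 stroke at Sf1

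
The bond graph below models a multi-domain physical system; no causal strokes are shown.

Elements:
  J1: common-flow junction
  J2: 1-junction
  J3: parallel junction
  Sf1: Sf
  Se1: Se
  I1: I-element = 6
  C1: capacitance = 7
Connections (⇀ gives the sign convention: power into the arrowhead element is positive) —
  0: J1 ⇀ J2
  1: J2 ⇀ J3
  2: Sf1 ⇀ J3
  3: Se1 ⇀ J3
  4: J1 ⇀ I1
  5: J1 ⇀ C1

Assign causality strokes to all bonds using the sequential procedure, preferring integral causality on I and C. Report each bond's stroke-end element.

bond 2 stroke→Sf1  (source Sf1 imposes f)
bond 3 stroke→J3  (source Se1 imposes e)
bond 1 stroke→J2  (0-jn J3 has e-setter on 3)
bond 0 stroke→J1  (only one flow-in slot at J2)
bond 4 stroke→I1  (I1: I, integral causality)
bond 5 stroke→J1  (J1: bond 4 brought flow, rest push out)

#0 stroke→J1
#1 stroke→J2
#2 stroke→Sf1
#3 stroke→J3
#4 stroke→I1
#5 stroke→J1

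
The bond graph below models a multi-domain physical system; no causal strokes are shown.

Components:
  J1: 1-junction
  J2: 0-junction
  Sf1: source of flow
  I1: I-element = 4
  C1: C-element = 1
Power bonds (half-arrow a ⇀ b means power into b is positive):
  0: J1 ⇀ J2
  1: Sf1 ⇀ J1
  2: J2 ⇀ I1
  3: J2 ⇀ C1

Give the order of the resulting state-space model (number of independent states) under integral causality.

2  (C1, I1 all integral)

#1 |Sf1  (Sf1: flow source, stroke at near end)
#0 |J1  (1-jn J1 has f-setter on 1)
#2 |I1  (I1 outputs flow p/I1)
#3 |J2  (closing 0-jn rule on J2)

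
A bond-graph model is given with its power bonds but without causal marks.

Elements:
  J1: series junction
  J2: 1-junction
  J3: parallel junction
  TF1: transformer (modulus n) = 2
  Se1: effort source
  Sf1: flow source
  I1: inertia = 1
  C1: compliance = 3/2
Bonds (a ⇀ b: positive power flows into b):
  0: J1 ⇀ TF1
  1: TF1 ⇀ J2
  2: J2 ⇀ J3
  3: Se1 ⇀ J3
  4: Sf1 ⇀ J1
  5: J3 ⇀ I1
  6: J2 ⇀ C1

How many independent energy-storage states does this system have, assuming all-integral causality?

2  (C1, I1 all integral)

β3 |J3  (Se1: effort source, stroke at far end)
β4 |Sf1  (source Sf1 imposes f)
β0 |J1  (common-f at J1 fixed by 4)
β2 |J2  (J3 effort already set via bond 3)
β5 |I1  (common-e at J3 fixed by 3)
β1 |TF1  (through TF1, causality passes straight; one stroke at TF1)
β6 |J2  (common-f at J2 fixed by 1)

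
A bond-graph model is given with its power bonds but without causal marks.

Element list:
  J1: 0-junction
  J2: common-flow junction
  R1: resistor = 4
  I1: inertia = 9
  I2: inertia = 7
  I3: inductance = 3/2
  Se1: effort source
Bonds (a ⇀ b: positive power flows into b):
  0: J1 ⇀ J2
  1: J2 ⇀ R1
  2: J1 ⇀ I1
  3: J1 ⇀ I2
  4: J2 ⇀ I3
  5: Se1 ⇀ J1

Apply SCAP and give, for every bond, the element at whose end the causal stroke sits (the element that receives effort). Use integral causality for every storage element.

#0 →J2
#1 →J2
#2 →I1
#3 →I2
#4 →I3
#5 →J1

#5 stroke at J1  (source Se1 imposes e)
#0 stroke at J2  (common-e at J1 fixed by 5)
#2 stroke at I1  (common-e at J1 fixed by 5)
#3 stroke at I2  (J1: bond 5 brought effort, rest push out)
#4 stroke at I3  (prefer integral on I3)
#1 stroke at J2  (common-f at J2 fixed by 4)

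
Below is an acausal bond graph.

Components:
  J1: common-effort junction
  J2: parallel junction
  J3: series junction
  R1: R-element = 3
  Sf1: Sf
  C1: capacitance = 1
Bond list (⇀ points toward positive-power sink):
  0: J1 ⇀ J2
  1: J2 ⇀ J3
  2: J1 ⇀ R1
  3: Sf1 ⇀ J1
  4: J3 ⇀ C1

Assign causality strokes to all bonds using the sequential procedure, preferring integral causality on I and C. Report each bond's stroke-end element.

#0 stroke at J1
#1 stroke at J2
#2 stroke at R1
#3 stroke at Sf1
#4 stroke at J3

#3 stroke→Sf1  (Sf1: flow source, stroke at near end)
#4 stroke→J3  (C1 integral (e out))
#1 stroke→J2  (closing 1-jn rule on J3)
#0 stroke→J1  (J2: bond 1 brought effort, rest push out)
#2 stroke→R1  (common-e at J1 fixed by 0)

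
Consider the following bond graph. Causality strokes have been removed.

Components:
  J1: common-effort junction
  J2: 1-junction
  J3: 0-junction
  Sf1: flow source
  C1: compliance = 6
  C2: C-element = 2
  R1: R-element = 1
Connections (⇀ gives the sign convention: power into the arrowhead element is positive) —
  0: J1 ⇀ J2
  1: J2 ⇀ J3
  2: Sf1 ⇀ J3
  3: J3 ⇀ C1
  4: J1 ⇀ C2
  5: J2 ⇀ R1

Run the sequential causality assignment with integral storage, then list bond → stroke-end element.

bond 0 |J2
bond 1 |J2
bond 2 |Sf1
bond 3 |J3
bond 4 |J1
bond 5 |R1

β2 →Sf1  (Sf1 fixes flow; stroke at Sf1)
β3 →J3  (C1 integral (e out))
β1 →J2  (common-e at J3 fixed by 3)
β4 →J1  (C2 outputs effort q/C2)
β0 →J2  (J1 effort already set via bond 4)
β5 →R1  (only one flow-in slot at J2)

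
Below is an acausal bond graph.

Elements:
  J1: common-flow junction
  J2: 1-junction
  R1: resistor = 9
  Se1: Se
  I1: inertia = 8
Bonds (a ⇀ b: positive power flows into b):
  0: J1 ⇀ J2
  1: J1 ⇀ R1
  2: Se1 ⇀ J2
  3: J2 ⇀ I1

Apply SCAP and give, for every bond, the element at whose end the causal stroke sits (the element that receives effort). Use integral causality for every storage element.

#2 stroke→J2  (Se1 (Se) sets effort on bond)
#3 stroke→I1  (I1: I, integral causality)
#0 stroke→J2  (common-f at J2 fixed by 3)
#1 stroke→J1  (J1: bond 0 brought flow, rest push out)

b0 |J2
b1 |J1
b2 |J2
b3 |I1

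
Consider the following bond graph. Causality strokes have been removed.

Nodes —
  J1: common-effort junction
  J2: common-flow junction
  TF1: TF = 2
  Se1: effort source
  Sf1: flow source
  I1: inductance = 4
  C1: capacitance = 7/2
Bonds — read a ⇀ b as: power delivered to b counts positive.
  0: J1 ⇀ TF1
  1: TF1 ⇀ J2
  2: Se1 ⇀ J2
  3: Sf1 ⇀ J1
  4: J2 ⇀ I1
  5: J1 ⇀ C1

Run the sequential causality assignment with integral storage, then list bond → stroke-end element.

bond 2 stroke→J2  (Se1: effort source, stroke at far end)
bond 3 stroke→Sf1  (Sf1 fixes flow; stroke at Sf1)
bond 4 stroke→I1  (I1: I, integral causality)
bond 1 stroke→J2  (common-f at J2 fixed by 4)
bond 0 stroke→TF1  (TF1: transformer flips bond 1)
bond 5 stroke→J1  (J1 needs exactly one e-in)

β0 →TF1
β1 →J2
β2 →J2
β3 →Sf1
β4 →I1
β5 →J1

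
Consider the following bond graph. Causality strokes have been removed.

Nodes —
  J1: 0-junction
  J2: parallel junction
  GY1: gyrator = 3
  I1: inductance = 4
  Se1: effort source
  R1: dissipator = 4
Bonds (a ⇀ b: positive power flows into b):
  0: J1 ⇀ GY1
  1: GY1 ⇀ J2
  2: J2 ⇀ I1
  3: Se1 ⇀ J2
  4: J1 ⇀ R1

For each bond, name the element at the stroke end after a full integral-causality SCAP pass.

b3 stroke at J2  (Se1 fixes effort; stroke away)
b1 stroke at GY1  (J2 effort already set via bond 3)
b2 stroke at I1  (common-e at J2 fixed by 3)
b0 stroke at GY1  (GY1 both-in/both-out from 1)
b4 stroke at J1  (only one effort-in slot at J1)

bond 0 →GY1
bond 1 →GY1
bond 2 →I1
bond 3 →J2
bond 4 →J1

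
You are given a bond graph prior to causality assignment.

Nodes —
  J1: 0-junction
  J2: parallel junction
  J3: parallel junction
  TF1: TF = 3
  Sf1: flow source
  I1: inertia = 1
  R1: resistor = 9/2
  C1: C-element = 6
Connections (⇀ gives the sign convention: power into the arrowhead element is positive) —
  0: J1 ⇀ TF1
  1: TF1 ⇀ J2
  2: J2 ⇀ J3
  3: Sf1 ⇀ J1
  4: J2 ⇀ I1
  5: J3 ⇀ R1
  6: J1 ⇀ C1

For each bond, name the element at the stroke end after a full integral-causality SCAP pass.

#0 stroke→TF1
#1 stroke→J2
#2 stroke→J3
#3 stroke→Sf1
#4 stroke→I1
#5 stroke→R1
#6 stroke→J1

b3 →Sf1  (source Sf1 imposes f)
b4 →I1  (I1 integral (f out))
b6 →J1  (prefer integral on C1)
b0 →TF1  (common-e at J1 fixed by 6)
b1 →J2  (TF TF1: opposite of bond 0)
b2 →J3  (J2 effort already set via bond 1)
b5 →R1  (J3: bond 2 brought effort, rest push out)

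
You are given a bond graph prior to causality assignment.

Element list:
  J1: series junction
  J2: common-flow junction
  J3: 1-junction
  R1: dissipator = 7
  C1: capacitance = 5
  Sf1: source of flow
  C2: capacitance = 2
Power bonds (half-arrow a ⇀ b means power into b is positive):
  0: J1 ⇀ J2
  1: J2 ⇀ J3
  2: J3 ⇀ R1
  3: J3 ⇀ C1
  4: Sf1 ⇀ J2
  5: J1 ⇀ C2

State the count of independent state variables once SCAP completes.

bond 4 stroke at Sf1  (Sf1: flow source, stroke at near end)
bond 0 stroke at J2  (J2: bond 4 brought flow, rest push out)
bond 1 stroke at J2  (J2 flow already set via bond 4)
bond 2 stroke at J3  (J3 flow already set via bond 1)
bond 3 stroke at J3  (common-f at J3 fixed by 1)
bond 5 stroke at J1  (J1 flow already set via bond 0)

2  (C1, C2 all integral)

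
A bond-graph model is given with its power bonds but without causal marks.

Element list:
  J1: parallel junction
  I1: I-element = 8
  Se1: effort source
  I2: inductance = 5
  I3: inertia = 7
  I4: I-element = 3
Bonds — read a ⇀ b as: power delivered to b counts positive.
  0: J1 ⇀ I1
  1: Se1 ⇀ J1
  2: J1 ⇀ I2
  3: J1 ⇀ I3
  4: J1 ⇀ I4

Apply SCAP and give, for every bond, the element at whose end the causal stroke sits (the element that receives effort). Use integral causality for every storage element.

β1 |J1  (Se1 fixes effort; stroke away)
β0 |I1  (J1 effort already set via bond 1)
β2 |I2  (J1 effort already set via bond 1)
β3 |I3  (0-jn J1 has e-setter on 1)
β4 |I4  (J1: bond 1 brought effort, rest push out)

b0 stroke→I1
b1 stroke→J1
b2 stroke→I2
b3 stroke→I3
b4 stroke→I4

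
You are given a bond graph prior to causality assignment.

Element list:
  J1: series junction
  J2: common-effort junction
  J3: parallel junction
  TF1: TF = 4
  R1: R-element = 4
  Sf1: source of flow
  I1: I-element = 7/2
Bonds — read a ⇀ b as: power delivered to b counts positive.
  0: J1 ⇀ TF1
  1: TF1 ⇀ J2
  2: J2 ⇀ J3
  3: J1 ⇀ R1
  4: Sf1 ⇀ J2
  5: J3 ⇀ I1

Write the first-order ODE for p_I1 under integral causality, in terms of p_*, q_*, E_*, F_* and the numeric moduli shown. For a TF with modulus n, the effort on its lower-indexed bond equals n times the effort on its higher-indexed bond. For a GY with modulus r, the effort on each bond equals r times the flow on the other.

β4 →Sf1  (Sf1: flow source, stroke at near end)
β5 →I1  (I1 integral (f out))
β2 →J3  (closing 0-jn rule on J3)
β1 →J2  (J2 needs exactly one e-in)
β0 →TF1  (TF1 one-in-one-out from 1)
β3 →J1  (J1: bond 0 brought flow, rest push out)

dp_I1/dt = F_Sf1/4 - p_I1/14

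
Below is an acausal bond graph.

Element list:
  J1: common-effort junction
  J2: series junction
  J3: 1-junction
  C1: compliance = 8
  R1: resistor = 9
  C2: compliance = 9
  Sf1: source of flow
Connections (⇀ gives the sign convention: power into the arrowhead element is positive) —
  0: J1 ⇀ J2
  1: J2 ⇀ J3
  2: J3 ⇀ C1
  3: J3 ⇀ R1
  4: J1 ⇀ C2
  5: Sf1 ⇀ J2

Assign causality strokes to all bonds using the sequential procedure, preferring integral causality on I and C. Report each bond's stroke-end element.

b5 |Sf1  (Sf1 (Sf) sets flow on bond)
b0 |J2  (J2 flow already set via bond 5)
b1 |J2  (common-f at J2 fixed by 5)
b2 |J3  (1-jn J3 has f-setter on 1)
b3 |J3  (common-f at J3 fixed by 1)
b4 |J1  (only one effort-in slot at J1)

b0 stroke at J2
b1 stroke at J2
b2 stroke at J3
b3 stroke at J3
b4 stroke at J1
b5 stroke at Sf1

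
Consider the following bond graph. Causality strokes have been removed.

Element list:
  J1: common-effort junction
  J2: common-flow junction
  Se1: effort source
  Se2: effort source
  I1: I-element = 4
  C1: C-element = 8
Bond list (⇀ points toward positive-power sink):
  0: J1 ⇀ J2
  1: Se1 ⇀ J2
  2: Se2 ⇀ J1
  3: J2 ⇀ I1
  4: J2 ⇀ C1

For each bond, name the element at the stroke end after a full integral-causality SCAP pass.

bond 1 |J2  (Se1 fixes effort; stroke away)
bond 2 |J1  (source Se2 imposes e)
bond 0 |J2  (J1 effort already set via bond 2)
bond 3 |I1  (I1 outputs flow p/I1)
bond 4 |J2  (J2: bond 3 brought flow, rest push out)

b0 →J2
b1 →J2
b2 →J1
b3 →I1
b4 →J2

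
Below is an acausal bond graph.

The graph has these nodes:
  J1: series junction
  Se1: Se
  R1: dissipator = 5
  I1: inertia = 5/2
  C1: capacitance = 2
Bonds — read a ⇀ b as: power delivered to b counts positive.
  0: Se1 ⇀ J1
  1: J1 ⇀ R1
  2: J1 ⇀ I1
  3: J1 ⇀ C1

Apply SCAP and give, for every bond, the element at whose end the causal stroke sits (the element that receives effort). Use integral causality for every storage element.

#0 stroke at J1
#1 stroke at J1
#2 stroke at I1
#3 stroke at J1

β0 stroke at J1  (Se1 (Se) sets effort on bond)
β2 stroke at I1  (I1 outputs flow p/I1)
β1 stroke at J1  (J1: bond 2 brought flow, rest push out)
β3 stroke at J1  (1-jn J1 has f-setter on 2)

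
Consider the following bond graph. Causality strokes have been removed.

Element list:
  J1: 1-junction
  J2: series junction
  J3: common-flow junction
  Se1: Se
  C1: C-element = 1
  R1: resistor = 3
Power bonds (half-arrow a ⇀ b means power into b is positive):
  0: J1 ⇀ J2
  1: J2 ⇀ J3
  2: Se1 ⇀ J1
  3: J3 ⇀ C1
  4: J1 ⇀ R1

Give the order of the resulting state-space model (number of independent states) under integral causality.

1  (C1 all integral)

#2 stroke→J1  (Se1 fixes effort; stroke away)
#3 stroke→J3  (C1 outputs effort q/C1)
#1 stroke→J2  (J3 needs exactly one f-in)
#0 stroke→J1  (J2: last free bond brings flow in)
#4 stroke→R1  (only one flow-in slot at J1)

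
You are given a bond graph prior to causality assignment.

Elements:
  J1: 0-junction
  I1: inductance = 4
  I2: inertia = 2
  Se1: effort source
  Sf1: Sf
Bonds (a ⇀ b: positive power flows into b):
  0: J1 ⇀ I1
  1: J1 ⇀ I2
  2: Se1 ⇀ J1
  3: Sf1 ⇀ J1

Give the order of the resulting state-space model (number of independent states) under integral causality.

2  (I1, I2 all integral)

β2 →J1  (source Se1 imposes e)
β3 →Sf1  (Sf1 (Sf) sets flow on bond)
β0 →I1  (0-jn J1 has e-setter on 2)
β1 →I2  (common-e at J1 fixed by 2)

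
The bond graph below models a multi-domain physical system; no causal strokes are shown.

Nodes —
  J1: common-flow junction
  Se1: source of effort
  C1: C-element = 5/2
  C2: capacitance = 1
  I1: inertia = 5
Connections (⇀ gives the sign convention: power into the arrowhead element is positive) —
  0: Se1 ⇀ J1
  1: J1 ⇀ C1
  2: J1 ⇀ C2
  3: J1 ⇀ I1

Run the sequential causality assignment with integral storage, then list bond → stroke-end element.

#0 →J1  (Se1 (Se) sets effort on bond)
#1 →J1  (prefer integral on C1)
#2 →J1  (C2 outputs effort q/C2)
#3 →I1  (only one flow-in slot at J1)

bond 0 stroke at J1
bond 1 stroke at J1
bond 2 stroke at J1
bond 3 stroke at I1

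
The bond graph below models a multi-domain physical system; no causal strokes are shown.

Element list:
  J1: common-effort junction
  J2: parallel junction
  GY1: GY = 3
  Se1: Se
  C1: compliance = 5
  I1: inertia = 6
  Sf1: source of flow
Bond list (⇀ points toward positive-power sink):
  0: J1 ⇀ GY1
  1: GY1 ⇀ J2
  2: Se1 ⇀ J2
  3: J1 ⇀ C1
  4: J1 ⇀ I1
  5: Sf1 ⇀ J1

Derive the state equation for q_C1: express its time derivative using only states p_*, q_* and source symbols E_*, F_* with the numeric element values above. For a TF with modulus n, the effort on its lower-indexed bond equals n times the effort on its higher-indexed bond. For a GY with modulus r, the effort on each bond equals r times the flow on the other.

dq_C1/dt = -E_Se1/3 + F_Sf1 - p_I1/6

bond 2 →J2  (Se1: effort source, stroke at far end)
bond 5 →Sf1  (source Sf1 imposes f)
bond 1 →GY1  (common-e at J2 fixed by 2)
bond 0 →GY1  (GY1: gyrator matches bond 1)
bond 3 →J1  (prefer integral on C1)
bond 4 →I1  (J1: bond 3 brought effort, rest push out)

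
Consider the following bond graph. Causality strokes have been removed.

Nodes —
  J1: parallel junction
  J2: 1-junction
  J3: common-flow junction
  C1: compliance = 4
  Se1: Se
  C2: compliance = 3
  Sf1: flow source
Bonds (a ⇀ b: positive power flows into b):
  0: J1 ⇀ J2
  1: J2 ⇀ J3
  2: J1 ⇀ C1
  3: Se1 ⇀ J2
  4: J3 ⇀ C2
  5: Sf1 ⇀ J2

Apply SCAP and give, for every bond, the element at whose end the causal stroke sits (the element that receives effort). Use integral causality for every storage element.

#0 stroke at J2
#1 stroke at J2
#2 stroke at J1
#3 stroke at J2
#4 stroke at J3
#5 stroke at Sf1

b3 stroke at J2  (Se1: effort source, stroke at far end)
b5 stroke at Sf1  (Sf1 (Sf) sets flow on bond)
b0 stroke at J2  (common-f at J2 fixed by 5)
b1 stroke at J2  (J2: bond 5 brought flow, rest push out)
b4 stroke at J3  (1-jn J3 has f-setter on 1)
b2 stroke at J1  (J1 needs exactly one e-in)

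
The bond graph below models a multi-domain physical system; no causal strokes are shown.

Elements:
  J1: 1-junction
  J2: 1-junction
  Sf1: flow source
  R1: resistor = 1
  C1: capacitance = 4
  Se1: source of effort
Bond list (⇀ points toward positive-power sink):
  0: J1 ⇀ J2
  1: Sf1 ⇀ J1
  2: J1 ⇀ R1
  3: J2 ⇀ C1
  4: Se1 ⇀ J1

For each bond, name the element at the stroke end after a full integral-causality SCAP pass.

β1 stroke at Sf1  (Sf1 (Sf) sets flow on bond)
β4 stroke at J1  (Se1 fixes effort; stroke away)
β0 stroke at J1  (J1 flow already set via bond 1)
β2 stroke at J1  (common-f at J1 fixed by 1)
β3 stroke at J2  (J2: bond 0 brought flow, rest push out)

β0 |J1
β1 |Sf1
β2 |J1
β3 |J2
β4 |J1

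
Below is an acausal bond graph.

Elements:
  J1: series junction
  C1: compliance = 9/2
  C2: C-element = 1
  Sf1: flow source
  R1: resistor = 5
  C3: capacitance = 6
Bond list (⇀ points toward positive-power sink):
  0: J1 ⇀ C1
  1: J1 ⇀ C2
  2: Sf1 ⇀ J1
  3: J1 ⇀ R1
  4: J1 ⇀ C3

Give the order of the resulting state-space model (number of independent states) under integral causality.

3  (C1, C2, C3 all integral)

β2 stroke at Sf1  (source Sf1 imposes f)
β0 stroke at J1  (J1 flow already set via bond 2)
β1 stroke at J1  (J1: bond 2 brought flow, rest push out)
β3 stroke at J1  (J1: bond 2 brought flow, rest push out)
β4 stroke at J1  (common-f at J1 fixed by 2)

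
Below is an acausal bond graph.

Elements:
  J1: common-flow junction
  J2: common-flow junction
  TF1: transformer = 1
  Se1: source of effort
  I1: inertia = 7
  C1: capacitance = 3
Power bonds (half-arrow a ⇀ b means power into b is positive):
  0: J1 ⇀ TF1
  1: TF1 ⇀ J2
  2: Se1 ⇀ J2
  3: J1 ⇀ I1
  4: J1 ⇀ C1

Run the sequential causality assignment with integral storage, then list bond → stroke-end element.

b2 stroke at J2  (Se1 (Se) sets effort on bond)
b1 stroke at TF1  (J2: last free bond brings flow in)
b0 stroke at J1  (TF1 one-in-one-out from 1)
b3 stroke at I1  (I1 outputs flow p/I1)
b4 stroke at J1  (J1 flow already set via bond 3)

bond 0 stroke at J1
bond 1 stroke at TF1
bond 2 stroke at J2
bond 3 stroke at I1
bond 4 stroke at J1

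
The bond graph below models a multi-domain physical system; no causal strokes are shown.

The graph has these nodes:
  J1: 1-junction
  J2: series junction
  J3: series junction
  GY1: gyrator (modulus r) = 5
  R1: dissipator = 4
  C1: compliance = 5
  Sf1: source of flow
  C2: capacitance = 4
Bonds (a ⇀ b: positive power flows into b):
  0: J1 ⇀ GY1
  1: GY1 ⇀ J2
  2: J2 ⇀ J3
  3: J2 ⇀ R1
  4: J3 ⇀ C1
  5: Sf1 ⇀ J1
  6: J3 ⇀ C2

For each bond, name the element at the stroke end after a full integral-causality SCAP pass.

β5 →Sf1  (Sf1 (Sf) sets flow on bond)
β0 →J1  (J1 flow already set via bond 5)
β1 →J2  (GY1 both-in/both-out from 0)
β4 →J3  (C1: C, integral causality)
β6 →J3  (prefer integral on C2)
β2 →J2  (J3 needs exactly one f-in)
β3 →R1  (J2 needs exactly one f-in)

#0 stroke at J1
#1 stroke at J2
#2 stroke at J2
#3 stroke at R1
#4 stroke at J3
#5 stroke at Sf1
#6 stroke at J3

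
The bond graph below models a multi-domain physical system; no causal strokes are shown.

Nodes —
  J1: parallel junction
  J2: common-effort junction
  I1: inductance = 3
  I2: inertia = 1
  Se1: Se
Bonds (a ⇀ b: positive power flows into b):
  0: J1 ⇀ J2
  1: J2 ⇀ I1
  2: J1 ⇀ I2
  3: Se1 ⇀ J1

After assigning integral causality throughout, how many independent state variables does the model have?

bond 3 →J1  (source Se1 imposes e)
bond 0 →J2  (J1 effort already set via bond 3)
bond 2 →I2  (0-jn J1 has e-setter on 3)
bond 1 →I1  (common-e at J2 fixed by 0)

2  (I1, I2 all integral)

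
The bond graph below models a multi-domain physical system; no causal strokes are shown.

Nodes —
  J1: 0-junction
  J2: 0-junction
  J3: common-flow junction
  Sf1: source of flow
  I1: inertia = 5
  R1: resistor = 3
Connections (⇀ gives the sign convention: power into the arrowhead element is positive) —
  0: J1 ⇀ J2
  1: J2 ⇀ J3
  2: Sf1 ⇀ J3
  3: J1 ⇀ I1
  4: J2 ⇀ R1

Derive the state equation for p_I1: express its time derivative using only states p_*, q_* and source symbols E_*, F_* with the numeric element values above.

β2 |Sf1  (source Sf1 imposes f)
β1 |J3  (J3 flow already set via bond 2)
β3 |I1  (I1: I, integral causality)
β0 |J1  (only one effort-in slot at J1)
β4 |J2  (closing 0-jn rule on J2)

dp_I1/dt = -3*F_Sf1 - 3*p_I1/5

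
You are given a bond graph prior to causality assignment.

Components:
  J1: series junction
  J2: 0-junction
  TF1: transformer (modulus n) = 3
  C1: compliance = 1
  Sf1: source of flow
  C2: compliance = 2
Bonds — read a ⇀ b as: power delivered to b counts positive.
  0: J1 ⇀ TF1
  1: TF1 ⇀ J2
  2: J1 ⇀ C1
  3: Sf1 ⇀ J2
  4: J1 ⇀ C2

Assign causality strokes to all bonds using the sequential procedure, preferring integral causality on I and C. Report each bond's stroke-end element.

β3 |Sf1  (source Sf1 imposes f)
β1 |J2  (J2 needs exactly one e-in)
β0 |TF1  (TF1: transformer flips bond 1)
β2 |J1  (J1: bond 0 brought flow, rest push out)
β4 |J1  (1-jn J1 has f-setter on 0)

β0 →TF1
β1 →J2
β2 →J1
β3 →Sf1
β4 →J1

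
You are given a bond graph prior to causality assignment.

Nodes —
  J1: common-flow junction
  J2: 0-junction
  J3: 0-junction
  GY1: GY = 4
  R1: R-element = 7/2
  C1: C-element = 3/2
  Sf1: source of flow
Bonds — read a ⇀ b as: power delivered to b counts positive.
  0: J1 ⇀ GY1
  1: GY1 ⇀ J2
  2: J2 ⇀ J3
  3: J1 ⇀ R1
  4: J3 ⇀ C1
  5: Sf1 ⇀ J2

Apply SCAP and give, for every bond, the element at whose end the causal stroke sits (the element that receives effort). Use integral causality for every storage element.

β5 stroke→Sf1  (Sf1 fixes flow; stroke at Sf1)
β4 stroke→J3  (C1: C, integral causality)
β2 stroke→J2  (J3 effort already set via bond 4)
β1 stroke→GY1  (J2: bond 2 brought effort, rest push out)
β0 stroke→GY1  (GY1 both-in/both-out from 1)
β3 stroke→J1  (J1 flow already set via bond 0)

β0 stroke→GY1
β1 stroke→GY1
β2 stroke→J2
β3 stroke→J1
β4 stroke→J3
β5 stroke→Sf1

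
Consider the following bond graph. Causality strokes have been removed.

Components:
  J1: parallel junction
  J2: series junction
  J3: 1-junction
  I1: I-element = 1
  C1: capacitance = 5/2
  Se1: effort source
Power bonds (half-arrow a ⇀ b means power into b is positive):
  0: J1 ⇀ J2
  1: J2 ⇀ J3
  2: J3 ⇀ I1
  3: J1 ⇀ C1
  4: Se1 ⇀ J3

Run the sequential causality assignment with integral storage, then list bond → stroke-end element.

#0 stroke at J2
#1 stroke at J3
#2 stroke at I1
#3 stroke at J1
#4 stroke at J3

#4 |J3  (Se1: effort source, stroke at far end)
#2 |I1  (I1 outputs flow p/I1)
#1 |J3  (1-jn J3 has f-setter on 2)
#0 |J2  (J2: bond 1 brought flow, rest push out)
#3 |J1  (closing 0-jn rule on J1)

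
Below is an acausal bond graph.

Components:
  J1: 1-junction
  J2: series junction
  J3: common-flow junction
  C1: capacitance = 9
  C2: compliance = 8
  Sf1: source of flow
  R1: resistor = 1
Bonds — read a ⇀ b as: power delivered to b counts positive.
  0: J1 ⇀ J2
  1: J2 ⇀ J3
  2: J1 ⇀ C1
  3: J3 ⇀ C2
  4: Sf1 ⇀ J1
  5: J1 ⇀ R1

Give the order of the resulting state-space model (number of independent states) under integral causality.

2  (C1, C2 all integral)

#4 →Sf1  (source Sf1 imposes f)
#0 →J1  (J1 flow already set via bond 4)
#2 →J1  (common-f at J1 fixed by 4)
#5 →J1  (1-jn J1 has f-setter on 4)
#1 →J2  (1-jn J2 has f-setter on 0)
#3 →J3  (1-jn J3 has f-setter on 1)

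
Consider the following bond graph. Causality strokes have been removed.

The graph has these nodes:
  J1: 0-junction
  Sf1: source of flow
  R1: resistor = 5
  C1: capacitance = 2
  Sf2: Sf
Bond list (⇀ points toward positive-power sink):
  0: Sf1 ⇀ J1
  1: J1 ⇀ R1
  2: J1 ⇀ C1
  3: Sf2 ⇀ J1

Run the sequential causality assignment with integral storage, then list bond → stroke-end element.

b0 stroke→Sf1
b1 stroke→R1
b2 stroke→J1
b3 stroke→Sf2

β0 →Sf1  (Sf1 (Sf) sets flow on bond)
β3 →Sf2  (Sf2: flow source, stroke at near end)
β2 →J1  (C1 integral (e out))
β1 →R1  (J1: bond 2 brought effort, rest push out)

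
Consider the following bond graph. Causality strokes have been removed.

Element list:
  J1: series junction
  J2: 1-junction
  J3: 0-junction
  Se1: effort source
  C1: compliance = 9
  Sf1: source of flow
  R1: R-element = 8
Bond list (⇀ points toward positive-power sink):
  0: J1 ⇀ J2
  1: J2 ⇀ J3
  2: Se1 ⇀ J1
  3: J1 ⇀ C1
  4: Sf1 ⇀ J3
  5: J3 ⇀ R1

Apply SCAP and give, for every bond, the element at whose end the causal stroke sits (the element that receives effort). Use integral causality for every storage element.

β2 stroke→J1  (Se1: effort source, stroke at far end)
β4 stroke→Sf1  (Sf1 fixes flow; stroke at Sf1)
β3 stroke→J1  (C1 integral (e out))
β0 stroke→J2  (J1 needs exactly one f-in)
β1 stroke→J3  (only one flow-in slot at J2)
β5 stroke→R1  (common-e at J3 fixed by 1)

β0 stroke→J2
β1 stroke→J3
β2 stroke→J1
β3 stroke→J1
β4 stroke→Sf1
β5 stroke→R1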